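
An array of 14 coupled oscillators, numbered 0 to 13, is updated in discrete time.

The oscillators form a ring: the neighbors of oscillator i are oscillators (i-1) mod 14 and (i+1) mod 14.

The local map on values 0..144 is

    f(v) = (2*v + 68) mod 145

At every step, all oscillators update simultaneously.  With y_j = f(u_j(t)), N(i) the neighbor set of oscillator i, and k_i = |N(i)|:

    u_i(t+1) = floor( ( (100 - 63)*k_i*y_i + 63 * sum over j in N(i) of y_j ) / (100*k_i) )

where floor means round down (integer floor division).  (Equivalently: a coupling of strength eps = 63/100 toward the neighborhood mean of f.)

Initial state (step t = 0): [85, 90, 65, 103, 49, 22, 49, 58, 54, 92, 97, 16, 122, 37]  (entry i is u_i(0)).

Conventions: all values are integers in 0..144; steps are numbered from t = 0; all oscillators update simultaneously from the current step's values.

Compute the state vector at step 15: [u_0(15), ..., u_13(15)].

Simulating step by step:
t=0: [85, 90, 65, 103, 49, 22, 49, 58, 54, 92, 97, 16, 122, 37]
t=1: [111, 84, 92, 71, 83, 54, 55, 30, 57, 86, 108, 80, 84, 88]
t=2: [59, 67, 88, 85, 63, 49, 62, 69, 83, 90, 107, 103, 91, 65]
t=3: [49, 65, 83, 81, 54, 38, 43, 65, 84, 109, 123, 123, 96, 65]
t=4: [41, 54, 76, 69, 83, 65, 65, 51, 94, 88, 60, 52, 66, 62]
t=5: [26, 36, 56, 74, 68, 64, 44, 60, 80, 85, 55, 40, 43, 36]
t=6: [132, 100, 79, 55, 60, 40, 33, 45, 73, 70, 42, 14, 48, 92]
t=7: [87, 84, 79, 51, 27, 56, 54, 68, 49, 47, 52, 43, 70, 58]
t=8: [76, 89, 66, 73, 64, 61, 41, 38, 31, 21, 18, 31, 38, 64]
t=9: [75, 78, 73, 58, 54, 34, 61, 95, 128, 114, 114, 126, 110, 87]
t=10: [82, 73, 62, 45, 66, 74, 95, 66, 50, 14, 13, 58, 92, 103]
t=11: [94, 67, 43, 36, 46, 79, 81, 63, 56, 72, 77, 77, 92, 108]
t=12: [102, 58, 65, 59, 75, 61, 72, 55, 49, 60, 73, 86, 107, 120]
t=13: [64, 71, 44, 54, 54, 60, 49, 39, 31, 44, 69, 100, 86, 89]
t=14: [71, 43, 34, 24, 34, 32, 21, 47, 51, 64, 64, 94, 105, 83]
t=15: [54, 66, 89, 128, 128, 126, 87, 48, 30, 42, 69, 99, 112, 95]

Answer: [54, 66, 89, 128, 128, 126, 87, 48, 30, 42, 69, 99, 112, 95]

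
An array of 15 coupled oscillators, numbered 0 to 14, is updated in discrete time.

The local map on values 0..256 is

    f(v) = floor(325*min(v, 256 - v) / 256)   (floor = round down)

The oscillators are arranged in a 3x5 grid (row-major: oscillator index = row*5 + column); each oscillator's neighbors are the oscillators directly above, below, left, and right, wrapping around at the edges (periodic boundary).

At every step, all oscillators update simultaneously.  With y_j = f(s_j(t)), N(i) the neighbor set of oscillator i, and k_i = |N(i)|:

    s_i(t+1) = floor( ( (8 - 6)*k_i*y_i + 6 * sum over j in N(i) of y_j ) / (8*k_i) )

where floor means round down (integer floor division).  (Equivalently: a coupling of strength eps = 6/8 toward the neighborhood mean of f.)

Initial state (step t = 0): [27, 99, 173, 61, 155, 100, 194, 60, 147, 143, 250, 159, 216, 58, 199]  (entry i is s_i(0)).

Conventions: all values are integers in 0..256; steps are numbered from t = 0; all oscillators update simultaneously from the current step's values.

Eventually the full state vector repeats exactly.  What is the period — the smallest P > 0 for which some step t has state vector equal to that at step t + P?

Simulating step by step:
t=0: [27, 99, 173, 61, 155, 100, 194, 60, 147, 143, 250, 159, 216, 58, 199]
t=1: [80, 95, 87, 102, 93, 80, 103, 88, 103, 122, 68, 79, 83, 81, 83]
t=2: [104, 112, 114, 118, 121, 113, 113, 116, 125, 123, 97, 107, 105, 113, 112]
t=3: [138, 139, 143, 149, 146, 139, 142, 145, 151, 150, 134, 135, 139, 144, 143]
t=4: [147, 147, 142, 138, 139, 145, 146, 141, 136, 139, 149, 149, 145, 140, 142]
t=5: [139, 138, 143, 148, 145, 140, 139, 144, 148, 146, 138, 137, 142, 146, 144]
t=6: [146, 147, 143, 139, 141, 146, 147, 142, 138, 140, 147, 148, 143, 139, 141]
t=7: [139, 138, 143, 146, 144, 140, 139, 143, 147, 145, 139, 138, 143, 146, 144]
t=8: [146, 147, 143, 140, 142, 146, 147, 143, 139, 141, 146, 147, 143, 140, 142]
t=9: [139, 139, 142, 145, 143, 139, 139, 143, 146, 144, 139, 139, 142, 145, 143]
t=10: [147, 147, 143, 141, 143, 146, 147, 143, 140, 142, 147, 147, 143, 141, 143]
t=11: [139, 138, 142, 144, 142, 139, 139, 142, 144, 143, 139, 138, 142, 144, 142]
t=12: [147, 147, 144, 142, 144, 147, 147, 144, 142, 144, 147, 147, 144, 142, 144]
t=13: [138, 138, 141, 143, 141, 138, 138, 141, 143, 141, 138, 138, 141, 143, 141]
t=14: [148, 148, 145, 143, 145, 148, 148, 145, 143, 145, 148, 148, 145, 143, 145]
t=15: [137, 137, 140, 141, 140, 137, 137, 140, 141, 140, 137, 137, 140, 141, 140]
t=16: [150, 150, 147, 145, 147, 150, 150, 147, 145, 147, 150, 150, 147, 145, 147]
t=17: [134, 134, 137, 139, 137, 134, 134, 137, 139, 137, 134, 134, 137, 139, 137]
t=18: [153, 153, 151, 149, 151, 153, 153, 151, 149, 151, 153, 153, 151, 149, 151]
t=19: [130, 130, 132, 134, 132, 130, 130, 132, 134, 132, 130, 130, 132, 134, 132]
t=20: [158, 158, 156, 155, 156, 158, 158, 156, 155, 156, 158, 158, 156, 155, 156]
t=21: [124, 124, 126, 127, 126, 124, 124, 126, 127, 126, 124, 124, 126, 127, 126]
t=22: [157, 157, 159, 160, 159, 157, 157, 159, 160, 159, 157, 157, 159, 160, 159]
t=23: [124, 124, 123, 121, 123, 124, 124, 123, 121, 123, 124, 124, 123, 121, 123]
t=24: [156, 156, 155, 154, 155, 156, 156, 155, 154, 155, 156, 156, 155, 154, 155]
t=25: [126, 126, 127, 128, 127, 126, 126, 127, 128, 127, 126, 126, 127, 128, 127]
t=26: [159, 159, 160, 161, 160, 159, 159, 160, 161, 160, 159, 159, 160, 161, 160]
t=27: [122, 122, 121, 120, 121, 122, 122, 121, 120, 121, 122, 122, 121, 120, 121]
t=28: [153, 153, 153, 152, 153, 153, 153, 153, 152, 153, 153, 153, 153, 152, 153]
t=29: [130, 130, 130, 131, 130, 130, 130, 130, 131, 130, 130, 130, 130, 131, 130]
t=30: [159, 159, 158, 158, 158, 159, 159, 158, 158, 158, 159, 159, 158, 158, 158]
t=31: [123, 123, 123, 124, 123, 123, 123, 123, 124, 123, 123, 123, 123, 124, 123]
t=32: [156, 156, 156, 156, 156, 156, 156, 156, 156, 156, 156, 156, 156, 156, 156]
t=33: [126, 126, 126, 126, 126, 126, 126, 126, 126, 126, 126, 126, 126, 126, 126]
t=34: [159, 159, 159, 159, 159, 159, 159, 159, 159, 159, 159, 159, 159, 159, 159]
t=35: [123, 123, 123, 123, 123, 123, 123, 123, 123, 123, 123, 123, 123, 123, 123]
t=36: [156, 156, 156, 156, 156, 156, 156, 156, 156, 156, 156, 156, 156, 156, 156]

Answer: 4
Key observation: The state at step 32, [156, 156, 156, 156, 156, 156, 156, 156, 156, 156, 156, 156, 156, 156, 156], reappears at step 36 — and no state repeats earlier — so the cycle the system enters has period 4.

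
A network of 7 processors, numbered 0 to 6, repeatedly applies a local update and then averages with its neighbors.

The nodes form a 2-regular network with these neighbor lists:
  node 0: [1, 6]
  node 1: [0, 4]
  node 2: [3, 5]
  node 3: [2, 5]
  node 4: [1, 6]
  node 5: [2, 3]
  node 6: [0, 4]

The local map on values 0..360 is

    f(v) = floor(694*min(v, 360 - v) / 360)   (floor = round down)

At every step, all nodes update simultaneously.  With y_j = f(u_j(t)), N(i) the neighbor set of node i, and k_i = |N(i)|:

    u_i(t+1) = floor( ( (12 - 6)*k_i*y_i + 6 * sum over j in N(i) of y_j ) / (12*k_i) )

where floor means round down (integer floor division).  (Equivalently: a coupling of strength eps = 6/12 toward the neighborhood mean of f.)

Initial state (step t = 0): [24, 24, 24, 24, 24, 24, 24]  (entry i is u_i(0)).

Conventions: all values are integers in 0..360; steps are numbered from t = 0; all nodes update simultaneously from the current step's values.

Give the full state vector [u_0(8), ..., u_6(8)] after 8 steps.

Simulating step by step:
t=0: [24, 24, 24, 24, 24, 24, 24]
t=1: [46, 46, 46, 46, 46, 46, 46]
t=2: [88, 88, 88, 88, 88, 88, 88]
t=3: [169, 169, 169, 169, 169, 169, 169]
t=4: [325, 325, 325, 325, 325, 325, 325]
t=5: [67, 67, 67, 67, 67, 67, 67]
t=6: [129, 129, 129, 129, 129, 129, 129]
t=7: [248, 248, 248, 248, 248, 248, 248]
t=8: [215, 215, 215, 215, 215, 215, 215]

Answer: [215, 215, 215, 215, 215, 215, 215]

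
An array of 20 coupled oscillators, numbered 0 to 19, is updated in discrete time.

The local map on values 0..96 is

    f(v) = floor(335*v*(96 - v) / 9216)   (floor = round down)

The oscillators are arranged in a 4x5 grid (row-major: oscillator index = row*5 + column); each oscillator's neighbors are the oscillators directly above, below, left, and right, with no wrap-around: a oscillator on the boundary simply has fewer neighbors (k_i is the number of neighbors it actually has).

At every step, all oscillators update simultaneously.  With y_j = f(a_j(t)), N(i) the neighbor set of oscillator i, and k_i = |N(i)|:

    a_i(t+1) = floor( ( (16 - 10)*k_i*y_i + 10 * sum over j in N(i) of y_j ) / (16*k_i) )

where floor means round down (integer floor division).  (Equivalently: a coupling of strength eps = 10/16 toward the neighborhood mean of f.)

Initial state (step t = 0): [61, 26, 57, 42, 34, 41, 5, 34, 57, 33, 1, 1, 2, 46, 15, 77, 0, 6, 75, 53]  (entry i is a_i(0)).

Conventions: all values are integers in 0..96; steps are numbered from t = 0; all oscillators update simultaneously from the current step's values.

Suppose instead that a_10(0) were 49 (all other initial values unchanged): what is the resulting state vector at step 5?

Answer: [64, 69, 75, 80, 82, 64, 68, 73, 76, 77, 69, 72, 72, 69, 67, 74, 75, 72, 65, 62]
Key observation: This trace re-runs the system from the modified initial state.

Derivation:
t=0: [61, 26, 57, 42, 34, 41, 5, 34, 57, 33, 49, 1, 2, 46, 15, 77, 0, 6, 75, 53]
t=1: [74, 60, 76, 79, 77, 67, 41, 56, 79, 69, 59, 17, 30, 60, 66, 45, 15, 20, 59, 62]
t=2: [68, 69, 63, 50, 55, 71, 73, 70, 60, 60, 71, 60, 67, 71, 72, 69, 55, 61, 73, 75]
t=3: [66, 67, 73, 79, 80, 64, 65, 69, 74, 75, 67, 72, 70, 66, 64, 70, 76, 73, 64, 59]
t=4: [71, 68, 61, 52, 50, 72, 70, 65, 60, 58, 68, 64, 65, 69, 70, 63, 60, 63, 71, 75]
t=5: [64, 69, 75, 80, 82, 64, 68, 73, 76, 77, 69, 72, 72, 69, 67, 74, 75, 72, 65, 62]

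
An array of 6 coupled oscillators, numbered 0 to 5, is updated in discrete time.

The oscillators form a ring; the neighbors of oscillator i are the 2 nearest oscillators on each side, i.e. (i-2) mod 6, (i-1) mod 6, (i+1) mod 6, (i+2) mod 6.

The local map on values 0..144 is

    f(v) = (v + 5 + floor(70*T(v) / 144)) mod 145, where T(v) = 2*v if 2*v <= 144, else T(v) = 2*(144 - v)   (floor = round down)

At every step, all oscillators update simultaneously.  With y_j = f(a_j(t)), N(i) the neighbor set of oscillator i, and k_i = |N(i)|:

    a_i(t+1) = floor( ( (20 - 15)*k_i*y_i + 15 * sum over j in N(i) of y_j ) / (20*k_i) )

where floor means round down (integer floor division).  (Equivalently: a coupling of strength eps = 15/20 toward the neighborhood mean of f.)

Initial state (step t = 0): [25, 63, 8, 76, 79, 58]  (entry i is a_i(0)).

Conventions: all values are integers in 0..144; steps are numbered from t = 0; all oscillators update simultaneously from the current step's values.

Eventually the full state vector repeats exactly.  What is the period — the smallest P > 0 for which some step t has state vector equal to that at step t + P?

Simulating step by step:
t=0: [25, 63, 8, 76, 79, 58]
t=1: [64, 68, 40, 51, 37, 64]
t=2: [113, 119, 105, 106, 103, 117]
t=3: [2, 2, 2, 2, 2, 2]
t=4: [8, 8, 8, 8, 8, 8]
t=5: [20, 20, 20, 20, 20, 20]
t=6: [44, 44, 44, 44, 44, 44]
t=7: [91, 91, 91, 91, 91, 91]
t=8: [2, 2, 2, 2, 2, 2]

Answer: 5
Key observation: The state at step 3, [2, 2, 2, 2, 2, 2], reappears at step 8 — and no state repeats earlier — so the cycle the system enters has period 5.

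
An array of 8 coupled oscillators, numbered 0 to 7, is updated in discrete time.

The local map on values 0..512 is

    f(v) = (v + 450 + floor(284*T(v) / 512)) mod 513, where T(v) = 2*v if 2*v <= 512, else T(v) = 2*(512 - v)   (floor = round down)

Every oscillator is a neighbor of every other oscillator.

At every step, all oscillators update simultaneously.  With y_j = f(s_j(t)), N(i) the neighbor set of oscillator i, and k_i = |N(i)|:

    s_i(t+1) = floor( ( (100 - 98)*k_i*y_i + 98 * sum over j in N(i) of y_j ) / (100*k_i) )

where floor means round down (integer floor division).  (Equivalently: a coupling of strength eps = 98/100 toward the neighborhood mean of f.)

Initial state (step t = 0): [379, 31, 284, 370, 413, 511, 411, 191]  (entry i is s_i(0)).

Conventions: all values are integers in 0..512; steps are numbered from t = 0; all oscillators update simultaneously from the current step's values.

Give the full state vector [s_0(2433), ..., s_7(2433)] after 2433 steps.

Answer: [455, 455, 455, 455, 455, 455, 455, 455]
Key observation: The state at step 4, [455, 455, 455, 455, 455, 455, 455, 455], reappears at step 5: the system is in a cycle of period 1 from step 4 on.  Therefore the state at step 2433 equals the state at step 4 + ((2433 - 4) mod 1) = 4, which is [455, 455, 455, 455, 455, 455, 455, 455].

Derivation:
t=0: [379, 31, 284, 370, 413, 511, 411, 191]
t=1: [379, 435, 378, 379, 380, 381, 380, 394]
t=2: [461, 462, 461, 461, 461, 461, 461, 462]
t=3: [454, 454, 454, 454, 454, 454, 454, 454]
t=4: [455, 455, 455, 455, 455, 455, 455, 455]
t=5: [455, 455, 455, 455, 455, 455, 455, 455]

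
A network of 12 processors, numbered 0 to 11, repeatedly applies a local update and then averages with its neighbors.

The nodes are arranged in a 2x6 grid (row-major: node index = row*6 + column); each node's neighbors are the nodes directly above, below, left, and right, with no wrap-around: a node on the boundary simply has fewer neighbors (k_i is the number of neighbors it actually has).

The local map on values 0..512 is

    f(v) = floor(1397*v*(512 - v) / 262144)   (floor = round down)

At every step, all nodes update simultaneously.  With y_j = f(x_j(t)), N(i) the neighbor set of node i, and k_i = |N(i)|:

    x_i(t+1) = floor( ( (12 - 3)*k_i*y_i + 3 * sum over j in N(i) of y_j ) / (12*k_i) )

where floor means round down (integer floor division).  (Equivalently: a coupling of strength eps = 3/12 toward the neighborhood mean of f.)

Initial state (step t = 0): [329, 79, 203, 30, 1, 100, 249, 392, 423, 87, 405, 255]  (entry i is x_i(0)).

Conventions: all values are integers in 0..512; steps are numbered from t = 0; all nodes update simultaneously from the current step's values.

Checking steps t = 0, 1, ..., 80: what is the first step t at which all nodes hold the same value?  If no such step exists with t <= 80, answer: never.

Answer: never
Key observation: The state at step 9 reappears at step 11 — the system is in a cycle of period 2 from step 9 on.  No step 0..11 is synchronized, and the cycle repeats forever, so no step up to 80 (or ever) has all nodes equal.

Derivation:
t=0: [329, 79, 203, 30, 1, 100, 249, 392, 423, 87, 405, 255]  (not all equal)
t=1: [306, 211, 288, 102, 45, 208, 332, 248, 215, 190, 218, 317]  (not all equal)
t=2: [333, 339, 332, 231, 158, 307, 323, 344, 339, 319, 319, 331]  (not all equal)
t=3: [317, 312, 319, 337, 307, 328, 321, 309, 313, 328, 324, 322]  (not all equal)
t=4: [329, 331, 327, 317, 331, 323, 327, 332, 330, 321, 324, 325]  (not all equal)
t=5: [320, 319, 322, 327, 320, 324, 321, 318, 320, 325, 323, 323]  (not all equal)
t=6: [327, 327, 325, 322, 326, 324, 326, 327, 326, 323, 325, 324]  (not all equal)
t=7: [322, 322, 323, 325, 323, 323, 322, 322, 323, 324, 323, 323]  (not all equal)
t=8: [326, 325, 324, 323, 324, 325, 326, 325, 325, 324, 324, 325]  (not all equal)
t=9: [323, 323, 323, 324, 324, 323, 323, 323, 323, 324, 323, 323]  (not all equal)
t=10: [325, 325, 324, 324, 324, 324, 325, 325, 324, 324, 324, 325]  (not all equal)
t=11: [323, 323, 323, 324, 324, 323, 323, 323, 323, 324, 323, 323]  (not all equal)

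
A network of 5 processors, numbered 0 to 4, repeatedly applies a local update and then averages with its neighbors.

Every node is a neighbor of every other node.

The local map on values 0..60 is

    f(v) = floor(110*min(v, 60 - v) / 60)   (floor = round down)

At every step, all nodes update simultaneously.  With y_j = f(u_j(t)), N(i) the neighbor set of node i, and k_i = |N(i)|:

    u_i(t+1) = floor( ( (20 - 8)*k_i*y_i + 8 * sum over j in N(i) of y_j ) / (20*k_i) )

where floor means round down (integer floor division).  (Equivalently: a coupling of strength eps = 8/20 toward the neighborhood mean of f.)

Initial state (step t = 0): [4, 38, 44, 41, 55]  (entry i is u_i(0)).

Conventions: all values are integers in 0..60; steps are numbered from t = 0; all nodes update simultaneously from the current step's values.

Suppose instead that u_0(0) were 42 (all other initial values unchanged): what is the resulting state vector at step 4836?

Simulating step by step:
t=0: [42, 38, 44, 41, 55]
t=1: [31, 34, 29, 31, 19]
t=2: [50, 47, 50, 50, 41]
t=3: [20, 22, 20, 20, 28]
t=4: [37, 39, 37, 37, 45]
t=5: [40, 38, 40, 40, 32]
t=6: [37, 39, 37, 37, 45]

Answer: [37, 39, 37, 37, 45]
Key observation: The state at step 4, [37, 39, 37, 37, 45], reappears at step 6: the system is in a cycle of period 2 from step 4 on.  Therefore the state at step 4836 equals the state at step 4 + ((4836 - 4) mod 2) = 4, which is [37, 39, 37, 37, 45].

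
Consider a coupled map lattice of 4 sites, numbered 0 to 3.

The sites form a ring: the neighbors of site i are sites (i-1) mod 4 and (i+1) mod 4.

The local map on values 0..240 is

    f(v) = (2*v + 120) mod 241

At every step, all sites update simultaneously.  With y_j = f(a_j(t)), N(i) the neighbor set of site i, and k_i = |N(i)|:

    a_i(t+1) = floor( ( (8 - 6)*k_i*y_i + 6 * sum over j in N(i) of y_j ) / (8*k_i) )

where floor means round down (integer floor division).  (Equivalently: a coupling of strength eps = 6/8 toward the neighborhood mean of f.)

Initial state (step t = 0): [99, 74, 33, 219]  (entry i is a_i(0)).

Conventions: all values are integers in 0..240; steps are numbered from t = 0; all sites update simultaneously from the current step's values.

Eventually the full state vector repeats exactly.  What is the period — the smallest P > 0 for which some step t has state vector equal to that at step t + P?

Simulating step by step:
t=0: [99, 74, 33, 219]
t=1: [57, 105, 85, 117]
t=2: [134, 128, 88, 134]
t=3: [142, 109, 119, 112]
t=4: [115, 129, 104, 130]
t=5: [130, 107, 125, 108]
t=6: [105, 123, 102, 124]
t=7: [116, 95, 115, 96]
t=8: [80, 99, 79, 100]
t=9: [68, 47, 67, 48]
t=10: [165, 64, 164, 64]
t=11: [57, 157, 57, 157]
t=12: [203, 223, 203, 223]
t=13: [74, 54, 74, 54]
t=14: [177, 77, 177, 77]
t=15: [83, 183, 83, 183]
t=16: [14, 34, 14, 34]
t=17: [178, 158, 178, 158]
t=18: [205, 225, 205, 225]
t=19: [78, 58, 78, 58]
t=20: [185, 85, 185, 85]
t=21: [38, 18, 38, 18]
t=22: [166, 186, 166, 186]
t=23: [60, 160, 60, 160]
t=24: [209, 229, 209, 229]
t=25: [86, 66, 86, 66]
t=26: [21, 41, 21, 41]
t=27: [192, 172, 192, 172]
t=28: [172, 72, 172, 72]
t=29: [73, 173, 73, 173]
t=30: [175, 75, 175, 75]
t=31: [79, 179, 79, 179]
t=32: [187, 87, 187, 87]
t=33: [42, 22, 42, 22]
t=34: [174, 194, 174, 194]
t=35: [76, 176, 76, 176]
t=36: [181, 81, 181, 81]
t=37: [30, 10, 30, 10]
t=38: [150, 170, 150, 170]
t=39: [209, 189, 209, 189]
t=40: [26, 46, 26, 46]
t=41: [202, 182, 202, 182]
t=42: [12, 32, 12, 32]
t=43: [174, 154, 174, 154]
t=44: [197, 217, 197, 217]
t=45: [62, 42, 62, 42]
t=46: [153, 53, 153, 53]
t=47: [215, 195, 215, 195]
t=48: [38, 58, 38, 58]
t=49: [226, 206, 226, 206]
t=50: [60, 80, 60, 80]
t=51: [89, 189, 89, 189]
t=52: [26, 46, 26, 46]

Answer: 12
Key observation: The state at step 40, [26, 46, 26, 46], reappears at step 52 — and no state repeats earlier — so the cycle the system enters has period 12.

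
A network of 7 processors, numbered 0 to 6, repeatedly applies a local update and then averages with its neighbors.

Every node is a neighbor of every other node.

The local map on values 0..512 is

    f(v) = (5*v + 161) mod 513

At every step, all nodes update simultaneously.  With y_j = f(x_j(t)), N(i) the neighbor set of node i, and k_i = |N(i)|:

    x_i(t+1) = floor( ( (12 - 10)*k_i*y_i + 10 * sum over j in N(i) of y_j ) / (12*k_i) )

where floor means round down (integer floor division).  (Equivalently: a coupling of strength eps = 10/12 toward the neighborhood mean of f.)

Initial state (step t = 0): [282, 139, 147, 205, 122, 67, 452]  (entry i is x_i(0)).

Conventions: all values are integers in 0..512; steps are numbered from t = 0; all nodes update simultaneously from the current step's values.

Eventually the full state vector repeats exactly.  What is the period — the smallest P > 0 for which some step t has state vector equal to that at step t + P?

Simulating step by step:
t=0: [282, 139, 147, 205, 122, 67, 452]
t=1: [284, 293, 294, 287, 290, 297, 293]
t=2: [76, 77, 78, 77, 77, 78, 77]
t=3: [33, 33, 33, 33, 33, 33, 33]
t=4: [326, 326, 326, 326, 326, 326, 326]
t=5: [252, 252, 252, 252, 252, 252, 252]
t=6: [395, 395, 395, 395, 395, 395, 395]
t=7: [84, 84, 84, 84, 84, 84, 84]
t=8: [68, 68, 68, 68, 68, 68, 68]
t=9: [501, 501, 501, 501, 501, 501, 501]
t=10: [101, 101, 101, 101, 101, 101, 101]
t=11: [153, 153, 153, 153, 153, 153, 153]
t=12: [413, 413, 413, 413, 413, 413, 413]
t=13: [174, 174, 174, 174, 174, 174, 174]
t=14: [5, 5, 5, 5, 5, 5, 5]
t=15: [186, 186, 186, 186, 186, 186, 186]
t=16: [65, 65, 65, 65, 65, 65, 65]
t=17: [486, 486, 486, 486, 486, 486, 486]
t=18: [26, 26, 26, 26, 26, 26, 26]
t=19: [291, 291, 291, 291, 291, 291, 291]
t=20: [77, 77, 77, 77, 77, 77, 77]
t=21: [33, 33, 33, 33, 33, 33, 33]

Answer: 18
Key observation: The state at step 3, [33, 33, 33, 33, 33, 33, 33], reappears at step 21 — and no state repeats earlier — so the cycle the system enters has period 18.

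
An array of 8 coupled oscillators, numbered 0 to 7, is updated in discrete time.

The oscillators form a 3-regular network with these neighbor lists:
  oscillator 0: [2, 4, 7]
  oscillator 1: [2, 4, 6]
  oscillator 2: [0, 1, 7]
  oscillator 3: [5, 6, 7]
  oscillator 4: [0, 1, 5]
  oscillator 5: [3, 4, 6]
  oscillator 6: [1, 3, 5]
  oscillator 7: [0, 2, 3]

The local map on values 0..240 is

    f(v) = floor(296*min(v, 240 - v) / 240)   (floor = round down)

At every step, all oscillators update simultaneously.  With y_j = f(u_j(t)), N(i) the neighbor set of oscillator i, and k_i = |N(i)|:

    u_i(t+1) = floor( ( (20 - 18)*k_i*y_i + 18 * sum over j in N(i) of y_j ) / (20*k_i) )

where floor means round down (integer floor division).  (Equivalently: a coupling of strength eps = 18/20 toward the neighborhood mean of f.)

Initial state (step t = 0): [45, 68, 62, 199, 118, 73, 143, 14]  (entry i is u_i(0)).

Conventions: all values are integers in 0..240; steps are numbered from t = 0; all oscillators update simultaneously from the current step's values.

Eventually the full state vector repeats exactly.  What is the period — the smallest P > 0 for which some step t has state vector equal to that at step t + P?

Simulating step by step:
t=0: [45, 68, 62, 199, 118, 73, 143, 14]
t=1: [76, 110, 54, 72, 82, 103, 78, 56]
t=2: [80, 92, 95, 96, 116, 98, 114, 81]
t=3: [117, 131, 104, 119, 113, 132, 119, 109]
t=4: [134, 137, 136, 138, 137, 142, 138, 138]
t=5: [127, 126, 127, 123, 125, 125, 124, 127]
t=6: [139, 140, 139, 141, 140, 142, 141, 140]
t=7: [123, 123, 123, 121, 122, 122, 121, 123]
t=8: [144, 144, 144, 145, 144, 145, 145, 144]
t=9: [118, 117, 118, 117, 117, 117, 117, 117]
t=10: [144, 144, 144, 144, 144, 144, 144, 144]
t=11: [118, 118, 118, 118, 118, 118, 118, 118]
t=12: [145, 145, 145, 145, 145, 145, 145, 145]
t=13: [117, 117, 117, 117, 117, 117, 117, 117]
t=14: [144, 144, 144, 144, 144, 144, 144, 144]

Answer: 4
Key observation: The state at step 10, [144, 144, 144, 144, 144, 144, 144, 144], reappears at step 14 — and no state repeats earlier — so the cycle the system enters has period 4.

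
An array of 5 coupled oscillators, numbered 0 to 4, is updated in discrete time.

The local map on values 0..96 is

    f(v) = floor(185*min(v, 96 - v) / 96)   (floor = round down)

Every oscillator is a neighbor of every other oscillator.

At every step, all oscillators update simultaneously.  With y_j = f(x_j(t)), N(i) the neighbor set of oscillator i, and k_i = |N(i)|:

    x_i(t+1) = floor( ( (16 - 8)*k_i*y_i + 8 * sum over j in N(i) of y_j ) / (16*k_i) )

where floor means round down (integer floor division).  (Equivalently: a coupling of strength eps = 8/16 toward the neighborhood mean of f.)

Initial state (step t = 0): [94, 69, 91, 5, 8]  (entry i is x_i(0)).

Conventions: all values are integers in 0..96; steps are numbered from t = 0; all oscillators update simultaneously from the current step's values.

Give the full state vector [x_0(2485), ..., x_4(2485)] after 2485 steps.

Answer: [88, 88, 88, 88, 88]
Key observation: The state at step 16, [28, 28, 28, 28, 28], reappears at step 23: the system is in a cycle of period 7 from step 16 on.  Therefore the state at step 2485 equals the state at step 16 + ((2485 - 16) mod 7) = 21, which is [88, 88, 88, 88, 88].

Derivation:
t=0: [94, 69, 91, 5, 8]
t=1: [12, 30, 14, 14, 16]
t=2: [28, 41, 30, 30, 31]
t=3: [58, 67, 59, 59, 60]
t=4: [69, 63, 69, 69, 68]
t=5: [53, 57, 53, 53, 53]
t=6: [81, 78, 81, 81, 81]
t=7: [28, 31, 28, 28, 28]
t=8: [53, 56, 53, 53, 53]
t=9: [81, 79, 81, 81, 81]
t=10: [28, 30, 28, 28, 28]
t=11: [53, 55, 53, 53, 53]
t=12: [81, 80, 81, 81, 81]
t=13: [28, 29, 28, 28, 28]
t=14: [53, 54, 53, 53, 53]
t=15: [81, 81, 81, 81, 81]
t=16: [28, 28, 28, 28, 28]
t=17: [53, 53, 53, 53, 53]
t=18: [82, 82, 82, 82, 82]
t=19: [26, 26, 26, 26, 26]
t=20: [50, 50, 50, 50, 50]
t=21: [88, 88, 88, 88, 88]
t=22: [15, 15, 15, 15, 15]
t=23: [28, 28, 28, 28, 28]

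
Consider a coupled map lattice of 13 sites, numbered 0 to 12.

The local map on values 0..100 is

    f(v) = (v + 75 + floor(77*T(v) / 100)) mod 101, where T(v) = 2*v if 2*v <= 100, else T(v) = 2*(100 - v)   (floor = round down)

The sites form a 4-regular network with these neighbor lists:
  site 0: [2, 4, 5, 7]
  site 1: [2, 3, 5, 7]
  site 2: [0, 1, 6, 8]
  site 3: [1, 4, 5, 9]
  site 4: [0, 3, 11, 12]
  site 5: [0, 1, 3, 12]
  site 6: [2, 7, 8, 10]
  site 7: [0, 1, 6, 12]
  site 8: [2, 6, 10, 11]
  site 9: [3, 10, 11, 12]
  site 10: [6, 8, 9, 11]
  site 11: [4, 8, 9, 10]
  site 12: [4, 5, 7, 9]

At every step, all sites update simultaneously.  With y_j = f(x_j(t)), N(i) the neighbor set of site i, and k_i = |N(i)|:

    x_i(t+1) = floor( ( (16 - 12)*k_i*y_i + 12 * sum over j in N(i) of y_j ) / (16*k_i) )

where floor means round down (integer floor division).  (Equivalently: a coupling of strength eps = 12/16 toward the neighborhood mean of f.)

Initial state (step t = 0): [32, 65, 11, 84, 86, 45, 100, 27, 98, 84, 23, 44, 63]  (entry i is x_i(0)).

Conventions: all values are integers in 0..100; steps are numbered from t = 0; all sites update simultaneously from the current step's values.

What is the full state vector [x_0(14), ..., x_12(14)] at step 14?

Simulating step by step:
t=0: [32, 65, 11, 84, 86, 45, 100, 27, 98, 84, 23, 44, 63]
t=1: [53, 62, 55, 84, 79, 82, 46, 69, 54, 75, 67, 71, 78]
t=2: [91, 89, 95, 85, 87, 88, 93, 91, 93, 86, 91, 89, 85]
t=3: [78, 79, 77, 80, 80, 80, 77, 78, 77, 80, 78, 79, 80]
t=4: [84, 84, 85, 84, 84, 84, 85, 85, 85, 84, 85, 84, 84]
t=5: [82, 82, 82, 82, 82, 82, 82, 82, 82, 82, 82, 82, 82]
t=6: [83, 83, 83, 83, 83, 83, 83, 83, 83, 83, 83, 83, 83]
t=7: [83, 83, 83, 83, 83, 83, 83, 83, 83, 83, 83, 83, 83]
t=8: [83, 83, 83, 83, 83, 83, 83, 83, 83, 83, 83, 83, 83]
t=9: [83, 83, 83, 83, 83, 83, 83, 83, 83, 83, 83, 83, 83]
t=10: [83, 83, 83, 83, 83, 83, 83, 83, 83, 83, 83, 83, 83]
t=11: [83, 83, 83, 83, 83, 83, 83, 83, 83, 83, 83, 83, 83]
t=12: [83, 83, 83, 83, 83, 83, 83, 83, 83, 83, 83, 83, 83]
t=13: [83, 83, 83, 83, 83, 83, 83, 83, 83, 83, 83, 83, 83]
t=14: [83, 83, 83, 83, 83, 83, 83, 83, 83, 83, 83, 83, 83]

Answer: [83, 83, 83, 83, 83, 83, 83, 83, 83, 83, 83, 83, 83]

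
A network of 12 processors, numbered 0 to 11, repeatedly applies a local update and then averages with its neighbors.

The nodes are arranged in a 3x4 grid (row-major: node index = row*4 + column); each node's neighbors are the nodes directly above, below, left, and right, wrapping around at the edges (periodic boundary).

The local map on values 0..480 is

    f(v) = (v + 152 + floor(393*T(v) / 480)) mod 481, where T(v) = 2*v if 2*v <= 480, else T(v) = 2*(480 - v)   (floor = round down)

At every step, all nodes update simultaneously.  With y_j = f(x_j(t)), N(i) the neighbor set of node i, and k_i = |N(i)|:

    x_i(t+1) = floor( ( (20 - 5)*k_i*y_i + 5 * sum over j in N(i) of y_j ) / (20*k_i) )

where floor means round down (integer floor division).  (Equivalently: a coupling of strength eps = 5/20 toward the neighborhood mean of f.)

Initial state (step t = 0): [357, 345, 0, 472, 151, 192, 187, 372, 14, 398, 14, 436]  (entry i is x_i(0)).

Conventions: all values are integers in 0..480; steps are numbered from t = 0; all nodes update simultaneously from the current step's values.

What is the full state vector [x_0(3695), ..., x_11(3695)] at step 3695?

Answer: [279, 279, 279, 279, 279, 279, 279, 279, 279, 279, 279, 279]
Key observation: The state at step 15, [279, 279, 279, 279, 279, 279, 279, 279, 279, 279, 279, 279], reappears at step 16: the system is in a cycle of period 1 from step 15 on.  Therefore the state at step 3695 equals the state at step 15 + ((3695 - 15) mod 1) = 15, which is [279, 279, 279, 279, 279, 279, 279, 279, 279, 279, 279, 279].

Derivation:
t=0: [357, 345, 0, 472, 151, 192, 187, 372, 14, 398, 14, 436]
t=1: [212, 225, 160, 165, 102, 174, 169, 199, 183, 201, 184, 181]
t=2: [231, 238, 109, 121, 359, 159, 122, 195, 177, 194, 151, 149]
t=3: [280, 285, 411, 413, 214, 141, 403, 215, 149, 173, 124, 101]
t=4: [256, 246, 217, 215, 215, 83, 209, 243, 113, 148, 417, 374]
t=5: [296, 285, 241, 244, 266, 328, 235, 283, 388, 127, 189, 237]
t=6: [268, 257, 291, 297, 277, 238, 279, 280, 210, 60, 182, 281]
t=7: [281, 292, 265, 269, 277, 296, 271, 277, 240, 292, 184, 265]
t=8: [278, 271, 278, 284, 280, 270, 275, 281, 297, 264, 187, 280]
t=9: [278, 283, 272, 275, 277, 283, 273, 277, 270, 278, 193, 269]
t=10: [279, 276, 275, 281, 279, 276, 275, 280, 283, 272, 205, 277]
t=11: [278, 281, 276, 277, 278, 281, 276, 278, 277, 277, 228, 275]
t=12: [279, 277, 280, 280, 278, 277, 280, 279, 279, 279, 274, 280]
t=13: [279, 279, 278, 278, 279, 279, 278, 278, 278, 279, 281, 278]
t=14: [279, 279, 278, 279, 279, 279, 278, 279, 279, 278, 277, 278]
t=15: [279, 279, 279, 279, 279, 279, 279, 279, 279, 279, 279, 279]
t=16: [279, 279, 279, 279, 279, 279, 279, 279, 279, 279, 279, 279]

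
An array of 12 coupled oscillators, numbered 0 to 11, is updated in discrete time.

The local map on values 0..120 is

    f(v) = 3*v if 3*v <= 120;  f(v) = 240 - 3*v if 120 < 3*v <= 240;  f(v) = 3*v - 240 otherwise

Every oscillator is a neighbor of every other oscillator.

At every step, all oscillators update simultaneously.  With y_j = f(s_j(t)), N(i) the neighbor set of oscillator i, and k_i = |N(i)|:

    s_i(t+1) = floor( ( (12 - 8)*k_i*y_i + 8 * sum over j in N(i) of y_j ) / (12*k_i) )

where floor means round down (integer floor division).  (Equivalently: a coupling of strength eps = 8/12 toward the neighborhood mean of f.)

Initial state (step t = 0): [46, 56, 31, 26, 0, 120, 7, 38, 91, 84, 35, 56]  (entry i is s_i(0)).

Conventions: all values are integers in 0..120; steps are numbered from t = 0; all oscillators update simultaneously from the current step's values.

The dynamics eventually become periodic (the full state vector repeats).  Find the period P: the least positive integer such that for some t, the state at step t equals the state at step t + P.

Simulating step by step:
t=0: [46, 56, 31, 26, 0, 120, 7, 38, 91, 84, 35, 56]
t=1: [77, 69, 75, 71, 49, 82, 55, 80, 58, 53, 78, 69]
t=2: [29, 35, 31, 34, 52, 28, 47, 26, 44, 49, 28, 35]
t=3: [91, 96, 93, 95, 90, 90, 95, 89, 97, 93, 90, 96]
t=4: [37, 41, 38, 40, 36, 36, 40, 35, 42, 38, 36, 41]
t=5: [112, 114, 113, 114, 111, 111, 114, 110, 113, 113, 111, 114]
t=6: [97, 98, 97, 98, 96, 96, 98, 95, 97, 97, 96, 98]
t=7: [50, 51, 50, 51, 50, 50, 51, 49, 50, 50, 50, 51]
t=8: [89, 88, 89, 88, 89, 89, 88, 90, 89, 89, 89, 88]
t=9: [26, 25, 26, 25, 26, 26, 25, 27, 26, 26, 26, 25]
t=10: [77, 76, 77, 76, 77, 77, 76, 78, 77, 77, 77, 76]
t=11: [9, 10, 9, 10, 9, 9, 10, 8, 9, 9, 9, 10]
t=12: [27, 28, 27, 28, 27, 27, 28, 26, 27, 27, 27, 28]
t=13: [81, 82, 81, 82, 81, 81, 82, 80, 81, 81, 81, 82]
t=14: [3, 4, 3, 4, 3, 3, 4, 2, 3, 3, 3, 4]
t=15: [9, 10, 9, 10, 9, 9, 10, 8, 9, 9, 9, 10]

Answer: 4
Key observation: The state at step 11, [9, 10, 9, 10, 9, 9, 10, 8, 9, 9, 9, 10], reappears at step 15 — and no state repeats earlier — so the cycle the system enters has period 4.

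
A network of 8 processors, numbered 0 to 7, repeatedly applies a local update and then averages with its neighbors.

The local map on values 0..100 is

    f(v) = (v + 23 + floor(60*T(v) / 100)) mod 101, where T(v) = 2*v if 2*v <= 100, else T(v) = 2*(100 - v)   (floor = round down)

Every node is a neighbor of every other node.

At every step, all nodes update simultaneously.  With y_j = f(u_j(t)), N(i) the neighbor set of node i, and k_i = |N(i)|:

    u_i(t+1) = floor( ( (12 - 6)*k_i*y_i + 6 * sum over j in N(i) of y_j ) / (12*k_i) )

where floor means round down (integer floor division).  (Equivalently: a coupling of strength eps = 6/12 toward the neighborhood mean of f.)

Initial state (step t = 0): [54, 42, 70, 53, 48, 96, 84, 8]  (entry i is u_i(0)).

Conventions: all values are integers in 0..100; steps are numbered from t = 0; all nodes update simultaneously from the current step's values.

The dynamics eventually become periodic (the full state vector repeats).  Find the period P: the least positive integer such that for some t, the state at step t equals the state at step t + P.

Simulating step by step:
t=0: [54, 42, 70, 53, 48, 96, 84, 8]
t=1: [28, 21, 27, 28, 27, 25, 26, 32]
t=2: [82, 76, 81, 82, 81, 80, 80, 86]
t=3: [25, 25, 25, 25, 25, 25, 25, 24]
t=4: [77, 77, 77, 77, 77, 77, 77, 76]
t=5: [26, 26, 26, 26, 26, 26, 26, 26]
t=6: [80, 80, 80, 80, 80, 80, 80, 80]
t=7: [26, 26, 26, 26, 26, 26, 26, 26]

Answer: 2
Key observation: The state at step 5, [26, 26, 26, 26, 26, 26, 26, 26], reappears at step 7 — and no state repeats earlier — so the cycle the system enters has period 2.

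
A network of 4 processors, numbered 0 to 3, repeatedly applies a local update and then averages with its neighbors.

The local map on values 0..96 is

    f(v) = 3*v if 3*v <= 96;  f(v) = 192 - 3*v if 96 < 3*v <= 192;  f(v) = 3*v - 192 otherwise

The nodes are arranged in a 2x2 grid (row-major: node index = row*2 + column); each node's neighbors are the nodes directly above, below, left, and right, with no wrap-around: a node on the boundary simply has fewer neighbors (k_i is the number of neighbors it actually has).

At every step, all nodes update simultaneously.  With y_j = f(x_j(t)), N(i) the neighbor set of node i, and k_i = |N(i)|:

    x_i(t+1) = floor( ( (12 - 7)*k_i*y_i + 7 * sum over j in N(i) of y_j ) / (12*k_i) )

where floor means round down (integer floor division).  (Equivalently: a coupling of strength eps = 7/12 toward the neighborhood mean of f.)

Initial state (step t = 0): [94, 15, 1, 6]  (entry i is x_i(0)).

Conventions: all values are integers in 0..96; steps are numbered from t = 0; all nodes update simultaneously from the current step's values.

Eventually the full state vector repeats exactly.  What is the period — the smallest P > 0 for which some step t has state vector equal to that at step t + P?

Answer: 4
Key observation: The state at step 71, [73, 82, 65, 73], reappears at step 75 — and no state repeats earlier — so the cycle the system enters has period 4.

Derivation:
t=0: [94, 15, 1, 6]
t=1: [51, 50, 32, 21]
t=2: [56, 47, 69, 66]
t=3: [29, 30, 15, 21]
t=4: [75, 81, 62, 65]
t=5: [30, 31, 13, 17]
t=6: [76, 79, 57, 59]
t=7: [34, 33, 23, 25]
t=8: [84, 86, 76, 78]
t=9: [54, 57, 44, 47]
t=10: [36, 32, 48, 44]
t=11: [77, 82, 62, 67]
t=12: [33, 36, 16, 21]
t=13: [77, 80, 65, 64]
t=14: [31, 31, 12, 14]
t=15: [76, 78, 54, 55]
t=16: [36, 35, 30, 32]
t=17: [86, 88, 90, 91]
t=18: [71, 72, 75, 77]
t=19: [25, 27, 31, 32]
t=20: [82, 83, 88, 90]
t=21: [60, 62, 68, 70]
t=22: [10, 11, 13, 12]
t=23: [33, 33, 35, 36]
t=24: [91, 90, 87, 87]
t=25: [76, 76, 72, 71]
t=26: [32, 31, 26, 26]
t=27: [89, 89, 83, 82]
t=28: [69, 68, 61, 61]
t=29: [12, 12, 10, 9]
t=30: [34, 33, 30, 30]
t=31: [90, 91, 90, 90]
t=32: [78, 79, 78, 78]
t=33: [42, 43, 42, 42]
t=34: [65, 64, 66, 65]
t=35: [3, 1, 4, 3]
t=36: [8, 6, 10, 8]
t=37: [24, 21, 26, 24]
t=38: [71, 68, 74, 71]
t=39: [21, 17, 24, 21]
t=40: [62, 58, 66, 62]
t=41: [9, 11, 6, 9]
t=42: [26, 29, 23, 26]
t=43: [78, 81, 74, 78]
t=44: [41, 45, 37, 41]
t=45: [69, 64, 74, 69]
t=46: [15, 8, 21, 15]
t=47: [44, 36, 52, 44]
t=48: [60, 70, 50, 60]
t=49: [22, 14, 24, 22]
t=50: [60, 56, 68, 60]
t=51: [15, 17, 12, 15]
t=52: [44, 47, 41, 44]
t=53: [60, 56, 63, 60]
t=54: [12, 17, 8, 12]
t=55: [36, 42, 31, 36]
t=56: [81, 76, 87, 81]
t=57: [51, 44, 58, 51]
t=58: [39, 47, 30, 39]
t=59: [72, 65, 81, 72]
t=60: [25, 15, 35, 25]
t=61: [69, 62, 80, 69]
t=62: [22, 11, 28, 22]
t=63: [61, 52, 73, 61]
t=64: [22, 20, 16, 22]
t=65: [59, 63, 58, 59]
t=66: [12, 10, 16, 12]
t=67: [37, 33, 41, 37]
t=68: [81, 86, 76, 81]
t=69: [51, 57, 44, 51]
t=70: [39, 31, 47, 39]
t=71: [73, 82, 65, 73]
t=72: [27, 38, 17, 27]
t=73: [71, 79, 68, 71]
t=74: [25, 31, 17, 25]
t=75: [73, 82, 65, 73]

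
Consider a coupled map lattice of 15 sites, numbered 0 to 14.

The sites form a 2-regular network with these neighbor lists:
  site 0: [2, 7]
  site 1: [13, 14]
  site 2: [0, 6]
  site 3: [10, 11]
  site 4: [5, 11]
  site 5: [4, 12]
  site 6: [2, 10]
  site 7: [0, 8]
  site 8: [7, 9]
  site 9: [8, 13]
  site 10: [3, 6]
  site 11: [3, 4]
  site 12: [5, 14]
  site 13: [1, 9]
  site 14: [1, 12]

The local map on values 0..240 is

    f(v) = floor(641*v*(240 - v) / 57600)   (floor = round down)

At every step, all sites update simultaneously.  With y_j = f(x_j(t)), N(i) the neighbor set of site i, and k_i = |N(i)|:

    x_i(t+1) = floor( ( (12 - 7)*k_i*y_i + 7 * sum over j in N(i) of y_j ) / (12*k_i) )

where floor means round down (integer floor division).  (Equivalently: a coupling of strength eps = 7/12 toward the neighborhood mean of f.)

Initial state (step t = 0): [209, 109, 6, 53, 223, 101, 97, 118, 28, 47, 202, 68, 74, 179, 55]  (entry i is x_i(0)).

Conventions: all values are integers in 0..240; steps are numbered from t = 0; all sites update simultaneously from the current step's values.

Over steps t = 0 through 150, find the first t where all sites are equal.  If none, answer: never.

Simulating step by step:
t=0: [209, 109, 6, 53, 223, 101, 97, 118, 28, 47, 202, 68, 74, 179, 55]  (not all equal)
t=1: [81, 134, 72, 108, 100, 116, 93, 106, 103, 96, 112, 98, 135, 125, 132]  (not all equal)
t=2: [144, 158, 141, 157, 156, 157, 148, 153, 156, 155, 156, 155, 158, 156, 157]  (not all equal)
t=3: [152, 144, 153, 145, 145, 144, 150, 148, 146, 145, 146, 145, 144, 145, 144]  (not all equal)
t=4: [148, 153, 148, 152, 153, 153, 150, 150, 152, 152, 151, 153, 153, 153, 153]  (not all equal)
t=5: [150, 148, 150, 148, 148, 148, 150, 149, 148, 148, 149, 148, 148, 148, 148]  (not all equal)
t=6: [150, 151, 150, 150, 151, 151, 150, 150, 150, 151, 150, 151, 151, 151, 151]  (not all equal)
t=7: [150, 149, 150, 149, 149, 149, 150, 150, 149, 149, 150, 149, 149, 149, 149]  (not all equal)
t=8: [150, 150, 150, 150, 150, 150, 150, 150, 150, 150, 150, 150, 150, 150, 150]  (all equal)

Answer: 8
Key observation: Synchronization is absorbing here: once all sites are equal they stay equal, and step 8 is the first all-equal step.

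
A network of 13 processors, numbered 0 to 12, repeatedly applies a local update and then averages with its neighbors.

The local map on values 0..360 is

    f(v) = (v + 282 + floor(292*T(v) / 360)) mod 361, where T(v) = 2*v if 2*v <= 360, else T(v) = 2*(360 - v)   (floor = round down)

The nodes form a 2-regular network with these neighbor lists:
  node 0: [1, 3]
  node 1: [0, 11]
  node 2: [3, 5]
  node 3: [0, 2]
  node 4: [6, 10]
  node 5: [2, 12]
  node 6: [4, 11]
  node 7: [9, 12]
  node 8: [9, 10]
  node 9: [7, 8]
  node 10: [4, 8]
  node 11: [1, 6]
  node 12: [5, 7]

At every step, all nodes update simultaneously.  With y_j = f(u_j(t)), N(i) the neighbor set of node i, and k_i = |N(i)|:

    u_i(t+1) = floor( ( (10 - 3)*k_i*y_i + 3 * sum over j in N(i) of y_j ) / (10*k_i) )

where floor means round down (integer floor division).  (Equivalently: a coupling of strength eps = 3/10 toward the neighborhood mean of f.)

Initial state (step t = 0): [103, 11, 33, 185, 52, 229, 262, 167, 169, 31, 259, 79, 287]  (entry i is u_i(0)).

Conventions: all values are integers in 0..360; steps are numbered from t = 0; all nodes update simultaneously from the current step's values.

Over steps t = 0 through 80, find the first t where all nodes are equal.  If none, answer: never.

Answer: never
Key observation: The state at step 22 reappears at step 26 — the system is in a cycle of period 4 from step 22 on.  No step 0..26 is synchronized, and the cycle repeats forever, so no step up to 80 (or ever) has all nodes equal.

Derivation:
t=0: [103, 11, 33, 185, 52, 229, 262, 167, 169, 31, 259, 79, 287]  (not all equal)
t=1: [184, 264, 9, 49, 142, 50, 266, 299, 53, 55, 249, 187, 282]  (not all equal)
t=2: [78, 246, 228, 84, 308, 131, 285, 281, 103, 102, 297, 120, 285]  (not all equal)
t=3: [161, 299, 62, 117, 316, 234, 311, 308, 209, 209, 299, 266, 318]  (not all equal)
t=4: [321, 324, 146, 222, 309, 309, 314, 267, 58, 58, 270, 331, 315]  (not all equal)
t=5: [259, 302, 259, 94, 315, 310, 307, 293, 112, 112, 293, 301, 313]  (not all equal)
t=6: [312, 320, 311, 219, 311, 316, 313, 304, 230, 230, 303, 316, 312]  (not all equal)
t=7: [263, 306, 264, 98, 311, 308, 309, 267, 47, 47, 267, 307, 310]  (not all equal)
t=8: [312, 317, 311, 226, 315, 316, 312, 290, 88, 88, 289, 313, 316]  (not all equal)
t=9: [263, 307, 264, 95, 311, 308, 309, 295, 177, 176, 296, 309, 310]  (not all equal)
t=10: [311, 317, 310, 221, 312, 316, 311, 274, 67, 66, 274, 312, 313]  (not all equal)
t=11: [264, 308, 265, 97, 313, 308, 310, 294, 131, 130, 294, 309, 313]  (not all equal)
t=12: [311, 316, 311, 224, 312, 316, 311, 311, 272, 270, 311, 312, 312]  (not all equal)
t=13: [264, 308, 264, 96, 310, 308, 310, 314, 331, 332, 314, 309, 309]  (not all equal)
t=14: [310, 316, 310, 222, 311, 316, 312, 307, 300, 299, 307, 312, 311]  (not all equal)
t=15: [265, 308, 265, 97, 311, 309, 310, 313, 317, 317, 313, 309, 310]  (not all equal)
t=16: [311, 316, 311, 224, 311, 316, 311, 309, 307, 307, 309, 312, 311]  (not all equal)
t=17: [264, 308, 264, 96, 311, 308, 310, 312, 312, 312, 312, 309, 310]  (not all equal)
t=18: [310, 316, 310, 222, 311, 316, 311, 310, 310, 310, 310, 312, 311]  (not all equal)
t=19: [265, 308, 265, 97, 311, 309, 310, 311, 312, 312, 311, 309, 310]  (not all equal)
t=20: [311, 316, 311, 224, 311, 316, 311, 311, 310, 310, 310, 312, 311]  (not all equal)
t=21: [264, 308, 264, 96, 311, 308, 310, 311, 312, 311, 311, 309, 310]  (not all equal)
t=22: [310, 316, 310, 222, 311, 316, 311, 311, 310, 310, 310, 312, 312]  (not all equal)
t=23: [265, 308, 265, 97, 311, 308, 310, 311, 312, 311, 311, 309, 309]  (not all equal)
t=24: [311, 316, 311, 224, 311, 316, 311, 311, 310, 310, 310, 312, 312]  (not all equal)
t=25: [264, 308, 264, 96, 311, 308, 310, 311, 312, 311, 311, 309, 309]  (not all equal)
t=26: [310, 316, 310, 222, 311, 316, 311, 311, 310, 310, 310, 312, 312]  (not all equal)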